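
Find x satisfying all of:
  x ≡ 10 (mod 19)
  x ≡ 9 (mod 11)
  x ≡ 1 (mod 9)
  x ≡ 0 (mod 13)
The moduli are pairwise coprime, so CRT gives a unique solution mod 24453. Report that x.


Product of moduli M = 19 · 11 · 9 · 13 = 24453.
Merge one congruence at a time:
  Start: x ≡ 10 (mod 19).
  Combine with x ≡ 9 (mod 11); new modulus lcm = 209.
    Write x = 10 + 19·t and substitute into x ≡ 9 (mod 11): 19·t ≡ 9 − 10 = -1 (mod 11).
    Reduce coefficients mod 11: 8·t ≡ 10 (mod 11).
    The inverse of 8 mod 11 is 7 (since 8·7 = 56 = 5·11 + 1), so t ≡ 7·10 = 70 ≡ 4 (mod 11).
    Then x = 10 + 19·4 = 86, valid modulo lcm(19, 11) = 209: x ≡ 86 (mod 209).
  Combine with x ≡ 1 (mod 9); new modulus lcm = 1881.
    Write x = 86 + 209·t and substitute into x ≡ 1 (mod 9): 209·t ≡ 1 − 86 = -85 (mod 9).
    Reduce coefficients mod 9: 2·t ≡ 5 (mod 9).
    The inverse of 2 mod 9 is 5 (since 2·5 = 10 = 1·9 + 1), so t ≡ 5·5 = 25 ≡ 7 (mod 9).
    Then x = 86 + 209·7 = 1549, valid modulo lcm(209, 9) = 1881: x ≡ 1549 (mod 1881).
  Combine with x ≡ 0 (mod 13); new modulus lcm = 24453.
    Write x = 1549 + 1881·t and substitute into x ≡ 0 (mod 13): 1881·t ≡ 0 − 1549 = -1549 (mod 13).
    Reduce coefficients mod 13: 9·t ≡ 11 (mod 13).
    The inverse of 9 mod 13 is 3 (since 9·3 = 27 = 2·13 + 1), so t ≡ 3·11 = 33 ≡ 7 (mod 13).
    Then x = 1549 + 1881·7 = 14716, valid modulo lcm(1881, 13) = 24453: x ≡ 14716 (mod 24453).
Verify against each original: 14716 mod 19 = 10, 14716 mod 11 = 9, 14716 mod 9 = 1, 14716 mod 13 = 0.

x ≡ 14716 (mod 24453).


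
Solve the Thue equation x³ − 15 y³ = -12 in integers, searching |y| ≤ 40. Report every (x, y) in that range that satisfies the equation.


The equation is x³ - 15y³ = -12. For fixed y, x³ = 15·y³ − 12, so a solution requires the RHS to be a perfect cube.
Strategy: iterate y from -40 to 40, compute RHS = 15·y³ − 12, and check whether it is a (positive or negative) perfect cube.
Check small values of y:
  y = 0: RHS = -12 is not a perfect cube.
  y = 1: RHS = 3 is not a perfect cube.
  y = -1: RHS = -27 = (-3)³ ⇒ x = -3 works.
  y = 2: RHS = 108 is not a perfect cube.
  y = -2: RHS = -132 is not a perfect cube.
  y = 3: RHS = 393 is not a perfect cube.
  y = -3: RHS = -417 is not a perfect cube.
Continuing the search up to |y| = 40 finds no further solutions beyond those listed.
Collected solutions: (-3, -1).

Solutions (with |y| ≤ 40): (-3, -1).


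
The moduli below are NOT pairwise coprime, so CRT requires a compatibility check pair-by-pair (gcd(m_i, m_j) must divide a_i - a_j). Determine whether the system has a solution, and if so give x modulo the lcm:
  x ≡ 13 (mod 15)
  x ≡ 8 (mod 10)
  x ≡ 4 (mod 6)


Moduli 15, 10, 6 are not pairwise coprime, so CRT works modulo lcm(m_i) when all pairwise compatibility conditions hold.
Pairwise compatibility: gcd(m_i, m_j) must divide a_i - a_j for every pair.
Merge one congruence at a time:
  Start: x ≡ 13 (mod 15).
  Combine with x ≡ 8 (mod 10): gcd(15, 10) = 5; 8 - 13 = -5, which IS divisible by 5, so compatible.
    Write x = 13 + 15·t and substitute into x ≡ 8 (mod 10): 15·t ≡ 8 − 13 = -5 (mod 10).
    Divide the congruence (and modulus) by g = 5: 3·t ≡ -1 (mod 2).
    Reduce coefficients mod 2: 1·t ≡ 1 (mod 2).
    So t ≡ 1 (mod 2).
    Then x = 13 + 15·1 = 28, valid modulo lcm(15, 10) = 30: x ≡ 28 (mod 30).
  Combine with x ≡ 4 (mod 6): gcd(30, 6) = 6; 4 - 28 = -24, which IS divisible by 6, so compatible.
    Write x = 28 + 30·t and substitute into x ≡ 4 (mod 6): 30·t ≡ 4 − 28 = -24 (mod 6).
    Divide the congruence (and modulus) by g = 6: 5·t ≡ -4 (mod 1).
    Modulo 1 every t works; take t = 0.
    Then x = 28 + 30·0 = 28, valid modulo lcm(30, 6) = 30: x ≡ 28 (mod 30).
Verify: 28 mod 15 = 13, 28 mod 10 = 8, 28 mod 6 = 4.

x ≡ 28 (mod 30).


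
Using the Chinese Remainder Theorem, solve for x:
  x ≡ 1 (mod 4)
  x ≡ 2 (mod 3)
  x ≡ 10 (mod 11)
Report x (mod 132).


Moduli 4, 3, 11 are pairwise coprime; by CRT there is a unique solution modulo M = 4 · 3 · 11 = 132.
Solve pairwise, accumulating the modulus:
  Start with x ≡ 1 (mod 4).
  Combine with x ≡ 2 (mod 3): since gcd(4, 3) = 1, we get a unique residue mod 12.
    Write x = 1 + 4·t and substitute into x ≡ 2 (mod 3): 4·t ≡ 2 − 1 = 1 (mod 3).
    Reduce coefficients mod 3: 1·t ≡ 1 (mod 3).
    So t ≡ 1 (mod 3).
    Then x = 1 + 4·1 = 5, valid modulo lcm(4, 3) = 12: x ≡ 5 (mod 12).
  Combine with x ≡ 10 (mod 11): since gcd(12, 11) = 1, we get a unique residue mod 132.
    Write x = 5 + 12·t and substitute into x ≡ 10 (mod 11): 12·t ≡ 10 − 5 = 5 (mod 11).
    Reduce coefficients mod 11: 1·t ≡ 5 (mod 11).
    So t ≡ 5 (mod 11).
    Then x = 5 + 12·5 = 65, valid modulo lcm(12, 11) = 132: x ≡ 65 (mod 132).
Verify: 65 mod 4 = 1 ✓, 65 mod 3 = 2 ✓, 65 mod 11 = 10 ✓.

x ≡ 65 (mod 132).


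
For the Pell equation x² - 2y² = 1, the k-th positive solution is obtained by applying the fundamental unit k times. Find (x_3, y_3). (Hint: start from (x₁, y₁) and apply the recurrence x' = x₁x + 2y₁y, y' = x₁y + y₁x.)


Step 1: Find the fundamental solution (x₁, y₁) of x² - 2y² = 1.
  Expand √2 as a continued fraction. a₀ = ⌊√2⌋ = 1; iterate m_{k+1} = d_k·a_k − m_k, d_{k+1} = (2 − m_{k+1}²)/d_k, a_{k+1} = ⌊(a₀ + m_{k+1})/d_{k+1}⌋ (starting m₀ = 0, d₀ = 1), with convergents p_k = a_k·p_{k-1} + p_{k-2}, q_k = a_k·q_{k-1} + q_{k-2} (p₋₁ = 1, q₋₁ = 0):
  k = 0: a₀ = 1; p₀/q₀ = 1/1; p₀² − 2·q₀² = 1 − 2 = -1.
  k = 1: m = 1, d = 1, a = ⌊(1 + 1)/1⌋ = 2; p/q = (2·1 + 1)/(2·1 + 0) = 3/2; p² − 2·q² = 9 − 8 = 1.
  The first convergent with p² − 2·q² = 1 gives the fundamental solution (x₁, y₁) = (3, 2).
Step 2: Apply the recurrence (x_{n+1}, y_{n+1}) = (x₁x_n + 2y₁y_n, x₁y_n + y₁x_n) repeatedly.
  From (x_1, y_1) = (3, 2): x_2 = 3·3 + 2·2·2 = 17; y_2 = 3·2 + 2·3 = 12.
  From (x_2, y_2) = (17, 12): x_3 = 3·17 + 2·2·12 = 99; y_3 = 3·12 + 2·17 = 70.
Step 3: Verify x_3² - 2·y_3² = 9801 - 9800 = 1 (should be 1). ✓

(x_1, y_1) = (3, 2); (x_3, y_3) = (99, 70).


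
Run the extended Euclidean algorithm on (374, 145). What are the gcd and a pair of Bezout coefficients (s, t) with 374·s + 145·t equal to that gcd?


Euclidean algorithm on (374, 145) — divide until remainder is 0:
  374 = 2 · 145 + 84
  145 = 1 · 84 + 61
  84 = 1 · 61 + 23
  61 = 2 · 23 + 15
  23 = 1 · 15 + 8
  15 = 1 · 8 + 7
  8 = 1 · 7 + 1
  7 = 7 · 1 + 0
gcd(374, 145) = 1.
Track Bezout coefficients alongside the remainders: start with r₀ = 374 = a·1 + b·0 (s = 1, t = 0) and r₁ = 145 = a·0 + b·1 (s = 0, t = 1); each new remainder r_{k+1} = r_{k-1} − q_k·r_k inherits s_{k+1} = s_{k-1} − q_k·s_k, t_{k+1} = t_{k-1} − q_k·t_k, so r_k = a·s_k + b·t_k at every step:
  q = 2: r = 84, s = 1 − 2·0 = 1, t = 0 − 2·1 = -2  (check: 374·1 + 145·(-2) = 84)
  q = 1: r = 61, s = 0 − 1·1 = -1, t = 1 − 1·(-2) = 3  (check: 374·(-1) + 145·3 = 61)
  q = 1: r = 23, s = 1 − 1·(-1) = 2, t = -2 − 1·3 = -5  (check: 374·2 + 145·(-5) = 23)
  q = 2: r = 15, s = -1 − 2·2 = -5, t = 3 − 2·(-5) = 13  (check: 374·(-5) + 145·13 = 15)
  q = 1: r = 8, s = 2 − 1·(-5) = 7, t = -5 − 1·13 = -18  (check: 374·7 + 145·(-18) = 8)
  q = 1: r = 7, s = -5 − 1·7 = -12, t = 13 − 1·(-18) = 31  (check: 374·(-12) + 145·31 = 7)
  q = 1: r = 1, s = 7 − 1·(-12) = 19, t = -18 − 1·31 = -49  (check: 374·19 + 145·(-49) = 1)
The row with r = 1 (the gcd) gives the Bezout coefficients s = 19, t = -49.
Result: 374 · (19) + 145 · (-49) = 1.

gcd(374, 145) = 1; s = 19, t = -49 (check: 374·19 + 145·(-49) = 1).


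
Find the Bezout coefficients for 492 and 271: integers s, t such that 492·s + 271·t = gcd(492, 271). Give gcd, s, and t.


Euclidean algorithm on (492, 271) — divide until remainder is 0:
  492 = 1 · 271 + 221
  271 = 1 · 221 + 50
  221 = 4 · 50 + 21
  50 = 2 · 21 + 8
  21 = 2 · 8 + 5
  8 = 1 · 5 + 3
  5 = 1 · 3 + 2
  3 = 1 · 2 + 1
  2 = 2 · 1 + 0
gcd(492, 271) = 1.
Track Bezout coefficients alongside the remainders: start with r₀ = 492 = a·1 + b·0 (s = 1, t = 0) and r₁ = 271 = a·0 + b·1 (s = 0, t = 1); each new remainder r_{k+1} = r_{k-1} − q_k·r_k inherits s_{k+1} = s_{k-1} − q_k·s_k, t_{k+1} = t_{k-1} − q_k·t_k, so r_k = a·s_k + b·t_k at every step:
  q = 1: r = 221, s = 1 − 1·0 = 1, t = 0 − 1·1 = -1  (check: 492·1 + 271·(-1) = 221)
  q = 1: r = 50, s = 0 − 1·1 = -1, t = 1 − 1·(-1) = 2  (check: 492·(-1) + 271·2 = 50)
  q = 4: r = 21, s = 1 − 4·(-1) = 5, t = -1 − 4·2 = -9  (check: 492·5 + 271·(-9) = 21)
  q = 2: r = 8, s = -1 − 2·5 = -11, t = 2 − 2·(-9) = 20  (check: 492·(-11) + 271·20 = 8)
  q = 2: r = 5, s = 5 − 2·(-11) = 27, t = -9 − 2·20 = -49  (check: 492·27 + 271·(-49) = 5)
  q = 1: r = 3, s = -11 − 1·27 = -38, t = 20 − 1·(-49) = 69  (check: 492·(-38) + 271·69 = 3)
  q = 1: r = 2, s = 27 − 1·(-38) = 65, t = -49 − 1·69 = -118  (check: 492·65 + 271·(-118) = 2)
  q = 1: r = 1, s = -38 − 1·65 = -103, t = 69 − 1·(-118) = 187  (check: 492·(-103) + 271·187 = 1)
The row with r = 1 (the gcd) gives the Bezout coefficients s = -103, t = 187.
Result: 492 · (-103) + 271 · (187) = 1.

gcd(492, 271) = 1; s = -103, t = 187 (check: 492·(-103) + 271·187 = 1).


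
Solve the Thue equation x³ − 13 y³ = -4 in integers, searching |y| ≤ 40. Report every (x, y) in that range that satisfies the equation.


The equation is x³ - 13y³ = -4. For fixed y, x³ = 13·y³ − 4, so a solution requires the RHS to be a perfect cube.
Strategy: iterate y from -40 to 40, compute RHS = 13·y³ − 4, and check whether it is a (positive or negative) perfect cube.
Check small values of y:
  y = 0: RHS = -4 is not a perfect cube.
  y = 1: RHS = 9 is not a perfect cube.
  y = -1: RHS = -17 is not a perfect cube.
  y = 2: RHS = 100 is not a perfect cube.
  y = -2: RHS = -108 is not a perfect cube.
  y = 3: RHS = 347 is not a perfect cube.
  y = -3: RHS = -355 is not a perfect cube.
Continuing the search up to |y| = 40 finds no solutions either.
No (x, y) in the scanned range satisfies the equation.

No integer solutions with |y| ≤ 40.


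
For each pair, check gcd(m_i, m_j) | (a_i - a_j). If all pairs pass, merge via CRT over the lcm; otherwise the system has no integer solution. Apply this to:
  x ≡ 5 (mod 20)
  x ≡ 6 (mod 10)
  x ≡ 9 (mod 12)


Moduli 20, 10, 12 are not pairwise coprime, so CRT works modulo lcm(m_i) when all pairwise compatibility conditions hold.
Pairwise compatibility: gcd(m_i, m_j) must divide a_i - a_j for every pair.
Merge one congruence at a time:
  Start: x ≡ 5 (mod 20).
  Combine with x ≡ 6 (mod 10): gcd(20, 10) = 10, and 6 - 5 = 1 is NOT divisible by 10.
    ⇒ system is inconsistent (no integer solution).

No solution (the system is inconsistent).


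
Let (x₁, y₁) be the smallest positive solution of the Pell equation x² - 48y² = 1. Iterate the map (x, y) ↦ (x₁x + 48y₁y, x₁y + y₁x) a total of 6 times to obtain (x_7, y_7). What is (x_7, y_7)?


Step 1: Find the fundamental solution (x₁, y₁) of x² - 48y² = 1.
  Expand √48 as a continued fraction. a₀ = ⌊√48⌋ = 6; iterate m_{k+1} = d_k·a_k − m_k, d_{k+1} = (48 − m_{k+1}²)/d_k, a_{k+1} = ⌊(a₀ + m_{k+1})/d_{k+1}⌋ (starting m₀ = 0, d₀ = 1), with convergents p_k = a_k·p_{k-1} + p_{k-2}, q_k = a_k·q_{k-1} + q_{k-2} (p₋₁ = 1, q₋₁ = 0):
  k = 0: a₀ = 6; p₀/q₀ = 6/1; p₀² − 48·q₀² = 36 − 48 = -12.
  k = 1: m = 6, d = 12, a = ⌊(6 + 6)/12⌋ = 1; p/q = (1·6 + 1)/(1·1 + 0) = 7/1; p² − 48·q² = 49 − 48 = 1.
  The first convergent with p² − 48·q² = 1 gives the fundamental solution (x₁, y₁) = (7, 1).
Step 2: Apply the recurrence (x_{n+1}, y_{n+1}) = (x₁x_n + 48y₁y_n, x₁y_n + y₁x_n) repeatedly.
  From (x_1, y_1) = (7, 1): x_2 = 7·7 + 48·1·1 = 97; y_2 = 7·1 + 1·7 = 14.
  From (x_2, y_2) = (97, 14): x_3 = 7·97 + 48·1·14 = 1351; y_3 = 7·14 + 1·97 = 195.
  From (x_3, y_3) = (1351, 195): x_4 = 7·1351 + 48·1·195 = 18817; y_4 = 7·195 + 1·1351 = 2716.
  From (x_4, y_4) = (18817, 2716): x_5 = 7·18817 + 48·1·2716 = 262087; y_5 = 7·2716 + 1·18817 = 37829.
  From (x_5, y_5) = (262087, 37829): x_6 = 7·262087 + 48·1·37829 = 3650401; y_6 = 7·37829 + 1·262087 = 526890.
  From (x_6, y_6) = (3650401, 526890): x_7 = 7·3650401 + 48·1·526890 = 50843527; y_7 = 7·526890 + 1·3650401 = 7338631.
Step 3: Verify x_7² - 48·y_7² = 2585064237799729 - 2585064237799728 = 1 (should be 1). ✓

(x_1, y_1) = (7, 1); (x_7, y_7) = (50843527, 7338631).


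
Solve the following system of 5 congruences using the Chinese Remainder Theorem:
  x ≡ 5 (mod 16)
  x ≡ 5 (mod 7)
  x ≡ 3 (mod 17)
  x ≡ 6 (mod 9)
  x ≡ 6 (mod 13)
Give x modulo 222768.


Product of moduli M = 16 · 7 · 17 · 9 · 13 = 222768.
Merge one congruence at a time:
  Start: x ≡ 5 (mod 16).
  Combine with x ≡ 5 (mod 7); new modulus lcm = 112.
    Write x = 5 + 16·t and substitute into x ≡ 5 (mod 7): 16·t ≡ 5 − 5 = 0 (mod 7).
    Reduce coefficients mod 7: 2·t ≡ 0 (mod 7).
    The inverse of 2 mod 7 is 4 (since 2·4 = 8 = 1·7 + 1), so t ≡ 4·0 = 0 ≡ 0 (mod 7).
    Then x = 5 + 16·0 = 5, valid modulo lcm(16, 7) = 112: x ≡ 5 (mod 112).
  Combine with x ≡ 3 (mod 17); new modulus lcm = 1904.
    Write x = 5 + 112·t and substitute into x ≡ 3 (mod 17): 112·t ≡ 3 − 5 = -2 (mod 17).
    Reduce coefficients mod 17: 10·t ≡ 15 (mod 17).
    The inverse of 10 mod 17 is 12 (since 10·12 = 120 = 7·17 + 1), so t ≡ 12·15 = 180 ≡ 10 (mod 17).
    Then x = 5 + 112·10 = 1125, valid modulo lcm(112, 17) = 1904: x ≡ 1125 (mod 1904).
  Combine with x ≡ 6 (mod 9); new modulus lcm = 17136.
    Write x = 1125 + 1904·t and substitute into x ≡ 6 (mod 9): 1904·t ≡ 6 − 1125 = -1119 (mod 9).
    Reduce coefficients mod 9: 5·t ≡ 6 (mod 9).
    The inverse of 5 mod 9 is 2 (since 5·2 = 10 = 1·9 + 1), so t ≡ 2·6 = 12 ≡ 3 (mod 9).
    Then x = 1125 + 1904·3 = 6837, valid modulo lcm(1904, 9) = 17136: x ≡ 6837 (mod 17136).
  Combine with x ≡ 6 (mod 13); new modulus lcm = 222768.
    Write x = 6837 + 17136·t and substitute into x ≡ 6 (mod 13): 17136·t ≡ 6 − 6837 = -6831 (mod 13).
    Reduce coefficients mod 13: 2·t ≡ 7 (mod 13).
    The inverse of 2 mod 13 is 7 (since 2·7 = 14 = 1·13 + 1), so t ≡ 7·7 = 49 ≡ 10 (mod 13).
    Then x = 6837 + 17136·10 = 178197, valid modulo lcm(17136, 13) = 222768: x ≡ 178197 (mod 222768).
Verify against each original: 178197 mod 16 = 5, 178197 mod 7 = 5, 178197 mod 17 = 3, 178197 mod 9 = 6, 178197 mod 13 = 6.

x ≡ 178197 (mod 222768).


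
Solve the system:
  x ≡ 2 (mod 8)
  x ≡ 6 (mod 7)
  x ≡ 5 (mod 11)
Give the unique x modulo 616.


Moduli 8, 7, 11 are pairwise coprime; by CRT there is a unique solution modulo M = 8 · 7 · 11 = 616.
Solve pairwise, accumulating the modulus:
  Start with x ≡ 2 (mod 8).
  Combine with x ≡ 6 (mod 7): since gcd(8, 7) = 1, we get a unique residue mod 56.
    Write x = 2 + 8·t and substitute into x ≡ 6 (mod 7): 8·t ≡ 6 − 2 = 4 (mod 7).
    Reduce coefficients mod 7: 1·t ≡ 4 (mod 7).
    So t ≡ 4 (mod 7).
    Then x = 2 + 8·4 = 34, valid modulo lcm(8, 7) = 56: x ≡ 34 (mod 56).
  Combine with x ≡ 5 (mod 11): since gcd(56, 11) = 1, we get a unique residue mod 616.
    Write x = 34 + 56·t and substitute into x ≡ 5 (mod 11): 56·t ≡ 5 − 34 = -29 (mod 11).
    Reduce coefficients mod 11: 1·t ≡ 4 (mod 11).
    So t ≡ 4 (mod 11).
    Then x = 34 + 56·4 = 258, valid modulo lcm(56, 11) = 616: x ≡ 258 (mod 616).
Verify: 258 mod 8 = 2 ✓, 258 mod 7 = 6 ✓, 258 mod 11 = 5 ✓.

x ≡ 258 (mod 616).


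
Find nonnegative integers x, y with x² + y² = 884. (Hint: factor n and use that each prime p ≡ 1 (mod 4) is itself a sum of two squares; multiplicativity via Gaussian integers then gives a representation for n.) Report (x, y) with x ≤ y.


Step 1: Factor n = 884 = 2^2 · 13 · 17.
Step 2: Check the mod-4 condition on each prime factor: 2 = 2 (special); 13 ≡ 1 (mod 4), exponent 1; 17 ≡ 1 (mod 4), exponent 1.
All primes ≡ 3 (mod 4) appear to even exponent (or don't appear), so by the two-squares theorem n IS expressible as a sum of two squares.
Step 3: Build a representation. Group n = k² · m with k = 2 and m = 13 · 17 = 221 (a product of primes ≡ 1 (mod 4)); a representation of m scales to one of n via (k·x)² + (k·y)² = k²(x² + y²). Each prime p ≡ 1 (mod 4) is itself a sum of two squares; find a² by testing p − a² for a perfect square:
  13: 13 − 1² = 12, 13 − 2² = 9 = 3² ⇒ 13 = 2² + 3².
  17: 17 − 1² = 16 = 4² ⇒ 17 = 1² + 4².
  Combine using the Brahmagupta–Fibonacci identity (a² + b²)(c² + d²) = (ac − bd)² + (ad + bc)² = (ac + bd)² + (ad − bc)²:
  13 · 17 = 221: from (2² + 3²)(1² + 4²), take (2·1 − 3·4, 2·4 + 3·1) = (2 − 12, 8 + 3) = (-10, 11); dropping signs (only squares matter) gives (10, 11); check 10² + 11² = 100 + 121 = 221 ✓.
  Scale by k = 2: (2·10, 2·11) = (20, 22).
Step 4: Order so x ≤ y and verify: 20² + 22² = 400 + 484 = 884 = n. ✓

n = 884 = 20² + 22² (one valid representation with x ≤ y).


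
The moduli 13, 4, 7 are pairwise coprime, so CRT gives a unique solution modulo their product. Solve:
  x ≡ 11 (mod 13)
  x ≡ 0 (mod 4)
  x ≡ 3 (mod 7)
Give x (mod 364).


Moduli 13, 4, 7 are pairwise coprime; by CRT there is a unique solution modulo M = 13 · 4 · 7 = 364.
Solve pairwise, accumulating the modulus:
  Start with x ≡ 11 (mod 13).
  Combine with x ≡ 0 (mod 4): since gcd(13, 4) = 1, we get a unique residue mod 52.
    Write x = 11 + 13·t and substitute into x ≡ 0 (mod 4): 13·t ≡ 0 − 11 = -11 (mod 4).
    Reduce coefficients mod 4: 1·t ≡ 1 (mod 4).
    So t ≡ 1 (mod 4).
    Then x = 11 + 13·1 = 24, valid modulo lcm(13, 4) = 52: x ≡ 24 (mod 52).
  Combine with x ≡ 3 (mod 7): since gcd(52, 7) = 1, we get a unique residue mod 364.
    Write x = 24 + 52·t and substitute into x ≡ 3 (mod 7): 52·t ≡ 3 − 24 = -21 (mod 7).
    Reduce coefficients mod 7: 3·t ≡ 0 (mod 7).
    The inverse of 3 mod 7 is 5 (since 3·5 = 15 = 2·7 + 1), so t ≡ 5·0 = 0 ≡ 0 (mod 7).
    Then x = 24 + 52·0 = 24, valid modulo lcm(52, 7) = 364: x ≡ 24 (mod 364).
Verify: 24 mod 13 = 11 ✓, 24 mod 4 = 0 ✓, 24 mod 7 = 3 ✓.

x ≡ 24 (mod 364).


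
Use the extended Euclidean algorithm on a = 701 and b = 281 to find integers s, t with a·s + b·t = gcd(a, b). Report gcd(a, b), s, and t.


Euclidean algorithm on (701, 281) — divide until remainder is 0:
  701 = 2 · 281 + 139
  281 = 2 · 139 + 3
  139 = 46 · 3 + 1
  3 = 3 · 1 + 0
gcd(701, 281) = 1.
Track Bezout coefficients alongside the remainders: start with r₀ = 701 = a·1 + b·0 (s = 1, t = 0) and r₁ = 281 = a·0 + b·1 (s = 0, t = 1); each new remainder r_{k+1} = r_{k-1} − q_k·r_k inherits s_{k+1} = s_{k-1} − q_k·s_k, t_{k+1} = t_{k-1} − q_k·t_k, so r_k = a·s_k + b·t_k at every step:
  q = 2: r = 139, s = 1 − 2·0 = 1, t = 0 − 2·1 = -2  (check: 701·1 + 281·(-2) = 139)
  q = 2: r = 3, s = 0 − 2·1 = -2, t = 1 − 2·(-2) = 5  (check: 701·(-2) + 281·5 = 3)
  q = 46: r = 1, s = 1 − 46·(-2) = 93, t = -2 − 46·5 = -232  (check: 701·93 + 281·(-232) = 1)
The row with r = 1 (the gcd) gives the Bezout coefficients s = 93, t = -232.
Result: 701 · (93) + 281 · (-232) = 1.

gcd(701, 281) = 1; s = 93, t = -232 (check: 701·93 + 281·(-232) = 1).


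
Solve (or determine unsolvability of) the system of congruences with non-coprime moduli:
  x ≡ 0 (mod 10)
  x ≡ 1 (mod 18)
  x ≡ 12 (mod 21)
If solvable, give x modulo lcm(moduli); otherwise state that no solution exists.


Moduli 10, 18, 21 are not pairwise coprime, so CRT works modulo lcm(m_i) when all pairwise compatibility conditions hold.
Pairwise compatibility: gcd(m_i, m_j) must divide a_i - a_j for every pair.
Merge one congruence at a time:
  Start: x ≡ 0 (mod 10).
  Combine with x ≡ 1 (mod 18): gcd(10, 18) = 2, and 1 - 0 = 1 is NOT divisible by 2.
    ⇒ system is inconsistent (no integer solution).

No solution (the system is inconsistent).


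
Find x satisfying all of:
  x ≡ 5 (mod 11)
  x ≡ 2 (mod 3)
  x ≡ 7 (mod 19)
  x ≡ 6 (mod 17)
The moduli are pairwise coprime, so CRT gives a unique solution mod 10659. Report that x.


Product of moduli M = 11 · 3 · 19 · 17 = 10659.
Merge one congruence at a time:
  Start: x ≡ 5 (mod 11).
  Combine with x ≡ 2 (mod 3); new modulus lcm = 33.
    Write x = 5 + 11·t and substitute into x ≡ 2 (mod 3): 11·t ≡ 2 − 5 = -3 (mod 3).
    Reduce coefficients mod 3: 2·t ≡ 0 (mod 3).
    The inverse of 2 mod 3 is 2 (since 2·2 = 4 = 1·3 + 1), so t ≡ 2·0 = 0 ≡ 0 (mod 3).
    Then x = 5 + 11·0 = 5, valid modulo lcm(11, 3) = 33: x ≡ 5 (mod 33).
  Combine with x ≡ 7 (mod 19); new modulus lcm = 627.
    Write x = 5 + 33·t and substitute into x ≡ 7 (mod 19): 33·t ≡ 7 − 5 = 2 (mod 19).
    Reduce coefficients mod 19: 14·t ≡ 2 (mod 19).
    The inverse of 14 mod 19 is 15 (since 14·15 = 210 = 11·19 + 1), so t ≡ 15·2 = 30 ≡ 11 (mod 19).
    Then x = 5 + 33·11 = 368, valid modulo lcm(33, 19) = 627: x ≡ 368 (mod 627).
  Combine with x ≡ 6 (mod 17); new modulus lcm = 10659.
    Write x = 368 + 627·t and substitute into x ≡ 6 (mod 17): 627·t ≡ 6 − 368 = -362 (mod 17).
    Reduce coefficients mod 17: 15·t ≡ 12 (mod 17).
    The inverse of 15 mod 17 is 8 (since 15·8 = 120 = 7·17 + 1), so t ≡ 8·12 = 96 ≡ 11 (mod 17).
    Then x = 368 + 627·11 = 7265, valid modulo lcm(627, 17) = 10659: x ≡ 7265 (mod 10659).
Verify against each original: 7265 mod 11 = 5, 7265 mod 3 = 2, 7265 mod 19 = 7, 7265 mod 17 = 6.

x ≡ 7265 (mod 10659).


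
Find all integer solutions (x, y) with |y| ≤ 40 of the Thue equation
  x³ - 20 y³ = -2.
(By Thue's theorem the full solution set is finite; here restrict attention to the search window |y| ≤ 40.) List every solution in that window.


The equation is x³ - 20y³ = -2. For fixed y, x³ = 20·y³ − 2, so a solution requires the RHS to be a perfect cube.
Strategy: iterate y from -40 to 40, compute RHS = 20·y³ − 2, and check whether it is a (positive or negative) perfect cube.
Check small values of y:
  y = 0: RHS = -2 is not a perfect cube.
  y = 1: RHS = 18 is not a perfect cube.
  y = -1: RHS = -22 is not a perfect cube.
  y = 2: RHS = 158 is not a perfect cube.
  y = -2: RHS = -162 is not a perfect cube.
  y = 3: RHS = 538 is not a perfect cube.
  y = -3: RHS = -542 is not a perfect cube.
Continuing the search up to |y| = 40 finds no solutions either.
No (x, y) in the scanned range satisfies the equation.

No integer solutions with |y| ≤ 40.


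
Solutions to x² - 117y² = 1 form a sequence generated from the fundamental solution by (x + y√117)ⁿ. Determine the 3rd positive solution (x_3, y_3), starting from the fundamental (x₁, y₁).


Step 1: Find the fundamental solution (x₁, y₁) of x² - 117y² = 1.
  Expand √117 as a continued fraction. a₀ = ⌊√117⌋ = 10; iterate m_{k+1} = d_k·a_k − m_k, d_{k+1} = (117 − m_{k+1}²)/d_k, a_{k+1} = ⌊(a₀ + m_{k+1})/d_{k+1}⌋ (starting m₀ = 0, d₀ = 1), with convergents p_k = a_k·p_{k-1} + p_{k-2}, q_k = a_k·q_{k-1} + q_{k-2} (p₋₁ = 1, q₋₁ = 0):
  k = 0: a₀ = 10; p₀/q₀ = 10/1; p₀² − 117·q₀² = 100 − 117 = -17.
  k = 1: m = 10, d = 17, a = ⌊(10 + 10)/17⌋ = 1; p/q = (1·10 + 1)/(1·1 + 0) = 11/1; p² − 117·q² = 121 − 117 = 4.
  k = 2: m = 7, d = 4, a = ⌊(10 + 7)/4⌋ = 4; p/q = (4·11 + 10)/(4·1 + 1) = 54/5; p² − 117·q² = 2916 − 2925 = -9.
  k = 3: m = 9, d = 9, a = ⌊(10 + 9)/9⌋ = 2; p/q = (2·54 + 11)/(2·5 + 1) = 119/11; p² − 117·q² = 14161 − 14157 = 4.
  k = 4: m = 9, d = 4, a = ⌊(10 + 9)/4⌋ = 4; p/q = (4·119 + 54)/(4·11 + 5) = 530/49; p² − 117·q² = 280900 − 280917 = -17.
  k = 5: m = 7, d = 17, a = ⌊(10 + 7)/17⌋ = 1; p/q = (1·530 + 119)/(1·49 + 11) = 649/60; p² − 117·q² = 421201 − 421200 = 1.
  The first convergent with p² − 117·q² = 1 gives the fundamental solution (x₁, y₁) = (649, 60).
Step 2: Apply the recurrence (x_{n+1}, y_{n+1}) = (x₁x_n + 117y₁y_n, x₁y_n + y₁x_n) repeatedly.
  From (x_1, y_1) = (649, 60): x_2 = 649·649 + 117·60·60 = 842401; y_2 = 649·60 + 60·649 = 77880.
  From (x_2, y_2) = (842401, 77880): x_3 = 649·842401 + 117·60·77880 = 1093435849; y_3 = 649·77880 + 60·842401 = 101088180.
Step 3: Verify x_3² - 117·y_3² = 1195601955878350801 - 1195601955878350800 = 1 (should be 1). ✓

(x_1, y_1) = (649, 60); (x_3, y_3) = (1093435849, 101088180).


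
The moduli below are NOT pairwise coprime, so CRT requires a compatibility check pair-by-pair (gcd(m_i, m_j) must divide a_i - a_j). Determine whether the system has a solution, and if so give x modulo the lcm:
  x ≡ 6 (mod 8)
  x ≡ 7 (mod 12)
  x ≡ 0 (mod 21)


Moduli 8, 12, 21 are not pairwise coprime, so CRT works modulo lcm(m_i) when all pairwise compatibility conditions hold.
Pairwise compatibility: gcd(m_i, m_j) must divide a_i - a_j for every pair.
Merge one congruence at a time:
  Start: x ≡ 6 (mod 8).
  Combine with x ≡ 7 (mod 12): gcd(8, 12) = 4, and 7 - 6 = 1 is NOT divisible by 4.
    ⇒ system is inconsistent (no integer solution).

No solution (the system is inconsistent).


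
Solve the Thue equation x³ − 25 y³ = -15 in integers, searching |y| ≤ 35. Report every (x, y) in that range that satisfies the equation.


The equation is x³ - 25y³ = -15. For fixed y, x³ = 25·y³ − 15, so a solution requires the RHS to be a perfect cube.
Strategy: iterate y from -35 to 35, compute RHS = 25·y³ − 15, and check whether it is a (positive or negative) perfect cube.
Check small values of y:
  y = 0: RHS = -15 is not a perfect cube.
  y = 1: RHS = 10 is not a perfect cube.
  y = -1: RHS = -40 is not a perfect cube.
  y = 2: RHS = 185 is not a perfect cube.
  y = -2: RHS = -215 is not a perfect cube.
  y = 3: RHS = 660 is not a perfect cube.
  y = -3: RHS = -690 is not a perfect cube.
Continuing the search up to |y| = 35 finds no solutions either.
No (x, y) in the scanned range satisfies the equation.

No integer solutions with |y| ≤ 35.


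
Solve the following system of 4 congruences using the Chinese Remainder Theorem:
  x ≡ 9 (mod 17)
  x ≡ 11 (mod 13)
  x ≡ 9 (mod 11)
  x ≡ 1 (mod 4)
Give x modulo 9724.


Product of moduli M = 17 · 13 · 11 · 4 = 9724.
Merge one congruence at a time:
  Start: x ≡ 9 (mod 17).
  Combine with x ≡ 11 (mod 13); new modulus lcm = 221.
    Write x = 9 + 17·t and substitute into x ≡ 11 (mod 13): 17·t ≡ 11 − 9 = 2 (mod 13).
    Reduce coefficients mod 13: 4·t ≡ 2 (mod 13).
    The inverse of 4 mod 13 is 10 (since 4·10 = 40 = 3·13 + 1), so t ≡ 10·2 = 20 ≡ 7 (mod 13).
    Then x = 9 + 17·7 = 128, valid modulo lcm(17, 13) = 221: x ≡ 128 (mod 221).
  Combine with x ≡ 9 (mod 11); new modulus lcm = 2431.
    Write x = 128 + 221·t and substitute into x ≡ 9 (mod 11): 221·t ≡ 9 − 128 = -119 (mod 11).
    Reduce coefficients mod 11: 1·t ≡ 2 (mod 11).
    So t ≡ 2 (mod 11).
    Then x = 128 + 221·2 = 570, valid modulo lcm(221, 11) = 2431: x ≡ 570 (mod 2431).
  Combine with x ≡ 1 (mod 4); new modulus lcm = 9724.
    Write x = 570 + 2431·t and substitute into x ≡ 1 (mod 4): 2431·t ≡ 1 − 570 = -569 (mod 4).
    Reduce coefficients mod 4: 3·t ≡ 3 (mod 4).
    The inverse of 3 mod 4 is 3 (since 3·3 = 9 = 2·4 + 1), so t ≡ 3·3 = 9 ≡ 1 (mod 4).
    Then x = 570 + 2431·1 = 3001, valid modulo lcm(2431, 4) = 9724: x ≡ 3001 (mod 9724).
Verify against each original: 3001 mod 17 = 9, 3001 mod 13 = 11, 3001 mod 11 = 9, 3001 mod 4 = 1.

x ≡ 3001 (mod 9724).


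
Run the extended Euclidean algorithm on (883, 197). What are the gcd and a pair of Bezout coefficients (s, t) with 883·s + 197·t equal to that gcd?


Euclidean algorithm on (883, 197) — divide until remainder is 0:
  883 = 4 · 197 + 95
  197 = 2 · 95 + 7
  95 = 13 · 7 + 4
  7 = 1 · 4 + 3
  4 = 1 · 3 + 1
  3 = 3 · 1 + 0
gcd(883, 197) = 1.
Track Bezout coefficients alongside the remainders: start with r₀ = 883 = a·1 + b·0 (s = 1, t = 0) and r₁ = 197 = a·0 + b·1 (s = 0, t = 1); each new remainder r_{k+1} = r_{k-1} − q_k·r_k inherits s_{k+1} = s_{k-1} − q_k·s_k, t_{k+1} = t_{k-1} − q_k·t_k, so r_k = a·s_k + b·t_k at every step:
  q = 4: r = 95, s = 1 − 4·0 = 1, t = 0 − 4·1 = -4  (check: 883·1 + 197·(-4) = 95)
  q = 2: r = 7, s = 0 − 2·1 = -2, t = 1 − 2·(-4) = 9  (check: 883·(-2) + 197·9 = 7)
  q = 13: r = 4, s = 1 − 13·(-2) = 27, t = -4 − 13·9 = -121  (check: 883·27 + 197·(-121) = 4)
  q = 1: r = 3, s = -2 − 1·27 = -29, t = 9 − 1·(-121) = 130  (check: 883·(-29) + 197·130 = 3)
  q = 1: r = 1, s = 27 − 1·(-29) = 56, t = -121 − 1·130 = -251  (check: 883·56 + 197·(-251) = 1)
The row with r = 1 (the gcd) gives the Bezout coefficients s = 56, t = -251.
Result: 883 · (56) + 197 · (-251) = 1.

gcd(883, 197) = 1; s = 56, t = -251 (check: 883·56 + 197·(-251) = 1).


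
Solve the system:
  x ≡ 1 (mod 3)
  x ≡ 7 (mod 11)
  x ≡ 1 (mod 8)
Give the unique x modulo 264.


Moduli 3, 11, 8 are pairwise coprime; by CRT there is a unique solution modulo M = 3 · 11 · 8 = 264.
Solve pairwise, accumulating the modulus:
  Start with x ≡ 1 (mod 3).
  Combine with x ≡ 7 (mod 11): since gcd(3, 11) = 1, we get a unique residue mod 33.
    Write x = 1 + 3·t and substitute into x ≡ 7 (mod 11): 3·t ≡ 7 − 1 = 6 (mod 11).
    The inverse of 3 mod 11 is 4 (since 3·4 = 12 = 1·11 + 1), so t ≡ 4·6 = 24 ≡ 2 (mod 11).
    Then x = 1 + 3·2 = 7, valid modulo lcm(3, 11) = 33: x ≡ 7 (mod 33).
  Combine with x ≡ 1 (mod 8): since gcd(33, 8) = 1, we get a unique residue mod 264.
    Write x = 7 + 33·t and substitute into x ≡ 1 (mod 8): 33·t ≡ 1 − 7 = -6 (mod 8).
    Reduce coefficients mod 8: 1·t ≡ 2 (mod 8).
    So t ≡ 2 (mod 8).
    Then x = 7 + 33·2 = 73, valid modulo lcm(33, 8) = 264: x ≡ 73 (mod 264).
Verify: 73 mod 3 = 1 ✓, 73 mod 11 = 7 ✓, 73 mod 8 = 1 ✓.

x ≡ 73 (mod 264).


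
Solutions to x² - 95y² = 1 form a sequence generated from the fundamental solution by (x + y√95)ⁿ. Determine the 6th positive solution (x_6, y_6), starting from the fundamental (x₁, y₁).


Step 1: Find the fundamental solution (x₁, y₁) of x² - 95y² = 1.
  Expand √95 as a continued fraction. a₀ = ⌊√95⌋ = 9; iterate m_{k+1} = d_k·a_k − m_k, d_{k+1} = (95 − m_{k+1}²)/d_k, a_{k+1} = ⌊(a₀ + m_{k+1})/d_{k+1}⌋ (starting m₀ = 0, d₀ = 1), with convergents p_k = a_k·p_{k-1} + p_{k-2}, q_k = a_k·q_{k-1} + q_{k-2} (p₋₁ = 1, q₋₁ = 0):
  k = 0: a₀ = 9; p₀/q₀ = 9/1; p₀² − 95·q₀² = 81 − 95 = -14.
  k = 1: m = 9, d = 14, a = ⌊(9 + 9)/14⌋ = 1; p/q = (1·9 + 1)/(1·1 + 0) = 10/1; p² − 95·q² = 100 − 95 = 5.
  k = 2: m = 5, d = 5, a = ⌊(9 + 5)/5⌋ = 2; p/q = (2·10 + 9)/(2·1 + 1) = 29/3; p² − 95·q² = 841 − 855 = -14.
  k = 3: m = 5, d = 14, a = ⌊(9 + 5)/14⌋ = 1; p/q = (1·29 + 10)/(1·3 + 1) = 39/4; p² − 95·q² = 1521 − 1520 = 1.
  The first convergent with p² − 95·q² = 1 gives the fundamental solution (x₁, y₁) = (39, 4).
Step 2: Apply the recurrence (x_{n+1}, y_{n+1}) = (x₁x_n + 95y₁y_n, x₁y_n + y₁x_n) repeatedly.
  From (x_1, y_1) = (39, 4): x_2 = 39·39 + 95·4·4 = 3041; y_2 = 39·4 + 4·39 = 312.
  From (x_2, y_2) = (3041, 312): x_3 = 39·3041 + 95·4·312 = 237159; y_3 = 39·312 + 4·3041 = 24332.
  From (x_3, y_3) = (237159, 24332): x_4 = 39·237159 + 95·4·24332 = 18495361; y_4 = 39·24332 + 4·237159 = 1897584.
  From (x_4, y_4) = (18495361, 1897584): x_5 = 39·18495361 + 95·4·1897584 = 1442400999; y_5 = 39·1897584 + 4·18495361 = 147987220.
  From (x_5, y_5) = (1442400999, 147987220): x_6 = 39·1442400999 + 95·4·147987220 = 112488782561; y_6 = 39·147987220 + 4·1442400999 = 11541105576.
Step 3: Verify x_6² - 95·y_6² = 12653726202055937718721 - 12653726202055937718720 = 1 (should be 1). ✓

(x_1, y_1) = (39, 4); (x_6, y_6) = (112488782561, 11541105576).


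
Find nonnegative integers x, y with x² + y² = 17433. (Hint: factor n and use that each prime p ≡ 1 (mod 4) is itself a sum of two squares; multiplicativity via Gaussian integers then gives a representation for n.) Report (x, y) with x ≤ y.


Step 1: Factor n = 17433 = 3^2 · 13 · 149.
Step 2: Check the mod-4 condition on each prime factor: 3 ≡ 3 (mod 4), exponent 2 (must be even); 13 ≡ 1 (mod 4), exponent 1; 149 ≡ 1 (mod 4), exponent 1.
All primes ≡ 3 (mod 4) appear to even exponent (or don't appear), so by the two-squares theorem n IS expressible as a sum of two squares.
Step 3: Build a representation. Group n = k² · m with k = 3 and m = 13 · 149 = 1937 (a product of primes ≡ 1 (mod 4)); a representation of m scales to one of n via (k·x)² + (k·y)² = k²(x² + y²). Each prime p ≡ 1 (mod 4) is itself a sum of two squares; find a² by testing p − a² for a perfect square:
  13: 13 − 1² = 12, 13 − 2² = 9 = 3² ⇒ 13 = 2² + 3².
  149: 149 − 1² = 148, 149 − 2² = 145, 149 − 3² = 140, 149 − 4² = 133, 149 − 5² = 124, 149 − 6² = 113, 149 − 7² = 100 = 10² ⇒ 149 = 7² + 10².
  Combine using the Brahmagupta–Fibonacci identity (a² + b²)(c² + d²) = (ac − bd)² + (ad + bc)² = (ac + bd)² + (ad − bc)²:
  13 · 149 = 1937: from (2² + 3²)(7² + 10²), take (2·7 − 3·10, 2·10 + 3·7) = (14 − 30, 20 + 21) = (-16, 41); dropping signs (only squares matter) gives (16, 41); check 16² + 41² = 256 + 1681 = 1937 ✓.
  Scale by k = 3: (3·16, 3·41) = (48, 123).
Step 4: Order so x ≤ y and verify: 48² + 123² = 2304 + 15129 = 17433 = n. ✓

n = 17433 = 48² + 123² (one valid representation with x ≤ y).


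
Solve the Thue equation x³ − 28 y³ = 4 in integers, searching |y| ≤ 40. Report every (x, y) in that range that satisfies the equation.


The equation is x³ - 28y³ = 4. For fixed y, x³ = 28·y³ + 4, so a solution requires the RHS to be a perfect cube.
Strategy: iterate y from -40 to 40, compute RHS = 28·y³ + 4, and check whether it is a (positive or negative) perfect cube.
Check small values of y:
  y = 0: RHS = 4 is not a perfect cube.
  y = 1: RHS = 32 is not a perfect cube.
  y = -1: RHS = -24 is not a perfect cube.
  y = 2: RHS = 228 is not a perfect cube.
  y = -2: RHS = -220 is not a perfect cube.
  y = 3: RHS = 760 is not a perfect cube.
  y = -3: RHS = -752 is not a perfect cube.
Continuing the search up to |y| = 40 finds no solutions either.
No (x, y) in the scanned range satisfies the equation.

No integer solutions with |y| ≤ 40.


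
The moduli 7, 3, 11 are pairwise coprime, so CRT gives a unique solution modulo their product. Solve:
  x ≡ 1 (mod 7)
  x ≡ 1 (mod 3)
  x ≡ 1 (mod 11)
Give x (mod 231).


Moduli 7, 3, 11 are pairwise coprime; by CRT there is a unique solution modulo M = 7 · 3 · 11 = 231.
Solve pairwise, accumulating the modulus:
  Start with x ≡ 1 (mod 7).
  Combine with x ≡ 1 (mod 3): since gcd(7, 3) = 1, we get a unique residue mod 21.
    Write x = 1 + 7·t and substitute into x ≡ 1 (mod 3): 7·t ≡ 1 − 1 = 0 (mod 3).
    Reduce coefficients mod 3: 1·t ≡ 0 (mod 3).
    So t ≡ 0 (mod 3).
    Then x = 1 + 7·0 = 1, valid modulo lcm(7, 3) = 21: x ≡ 1 (mod 21).
  Combine with x ≡ 1 (mod 11): since gcd(21, 11) = 1, we get a unique residue mod 231.
    Write x = 1 + 21·t and substitute into x ≡ 1 (mod 11): 21·t ≡ 1 − 1 = 0 (mod 11).
    Reduce coefficients mod 11: 10·t ≡ 0 (mod 11).
    The inverse of 10 mod 11 is 10 (since 10·10 = 100 = 9·11 + 1), so t ≡ 10·0 = 0 ≡ 0 (mod 11).
    Then x = 1 + 21·0 = 1, valid modulo lcm(21, 11) = 231: x ≡ 1 (mod 231).
Verify: 1 mod 7 = 1 ✓, 1 mod 3 = 1 ✓, 1 mod 11 = 1 ✓.

x ≡ 1 (mod 231).


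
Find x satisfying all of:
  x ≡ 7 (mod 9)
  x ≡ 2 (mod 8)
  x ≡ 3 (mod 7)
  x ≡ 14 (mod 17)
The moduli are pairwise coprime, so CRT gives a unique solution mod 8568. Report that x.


Product of moduli M = 9 · 8 · 7 · 17 = 8568.
Merge one congruence at a time:
  Start: x ≡ 7 (mod 9).
  Combine with x ≡ 2 (mod 8); new modulus lcm = 72.
    Write x = 7 + 9·t and substitute into x ≡ 2 (mod 8): 9·t ≡ 2 − 7 = -5 (mod 8).
    Reduce coefficients mod 8: 1·t ≡ 3 (mod 8).
    So t ≡ 3 (mod 8).
    Then x = 7 + 9·3 = 34, valid modulo lcm(9, 8) = 72: x ≡ 34 (mod 72).
  Combine with x ≡ 3 (mod 7); new modulus lcm = 504.
    Write x = 34 + 72·t and substitute into x ≡ 3 (mod 7): 72·t ≡ 3 − 34 = -31 (mod 7).
    Reduce coefficients mod 7: 2·t ≡ 4 (mod 7).
    The inverse of 2 mod 7 is 4 (since 2·4 = 8 = 1·7 + 1), so t ≡ 4·4 = 16 ≡ 2 (mod 7).
    Then x = 34 + 72·2 = 178, valid modulo lcm(72, 7) = 504: x ≡ 178 (mod 504).
  Combine with x ≡ 14 (mod 17); new modulus lcm = 8568.
    Write x = 178 + 504·t and substitute into x ≡ 14 (mod 17): 504·t ≡ 14 − 178 = -164 (mod 17).
    Reduce coefficients mod 17: 11·t ≡ 6 (mod 17).
    The inverse of 11 mod 17 is 14 (since 11·14 = 154 = 9·17 + 1), so t ≡ 14·6 = 84 ≡ 16 (mod 17).
    Then x = 178 + 504·16 = 8242, valid modulo lcm(504, 17) = 8568: x ≡ 8242 (mod 8568).
Verify against each original: 8242 mod 9 = 7, 8242 mod 8 = 2, 8242 mod 7 = 3, 8242 mod 17 = 14.

x ≡ 8242 (mod 8568).


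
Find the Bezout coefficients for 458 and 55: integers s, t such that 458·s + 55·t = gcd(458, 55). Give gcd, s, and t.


Euclidean algorithm on (458, 55) — divide until remainder is 0:
  458 = 8 · 55 + 18
  55 = 3 · 18 + 1
  18 = 18 · 1 + 0
gcd(458, 55) = 1.
Track Bezout coefficients alongside the remainders: start with r₀ = 458 = a·1 + b·0 (s = 1, t = 0) and r₁ = 55 = a·0 + b·1 (s = 0, t = 1); each new remainder r_{k+1} = r_{k-1} − q_k·r_k inherits s_{k+1} = s_{k-1} − q_k·s_k, t_{k+1} = t_{k-1} − q_k·t_k, so r_k = a·s_k + b·t_k at every step:
  q = 8: r = 18, s = 1 − 8·0 = 1, t = 0 − 8·1 = -8  (check: 458·1 + 55·(-8) = 18)
  q = 3: r = 1, s = 0 − 3·1 = -3, t = 1 − 3·(-8) = 25  (check: 458·(-3) + 55·25 = 1)
The row with r = 1 (the gcd) gives the Bezout coefficients s = -3, t = 25.
Result: 458 · (-3) + 55 · (25) = 1.

gcd(458, 55) = 1; s = -3, t = 25 (check: 458·(-3) + 55·25 = 1).


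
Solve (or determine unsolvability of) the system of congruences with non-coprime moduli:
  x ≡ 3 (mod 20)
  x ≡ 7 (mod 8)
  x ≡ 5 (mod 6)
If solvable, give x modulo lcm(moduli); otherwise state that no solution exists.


Moduli 20, 8, 6 are not pairwise coprime, so CRT works modulo lcm(m_i) when all pairwise compatibility conditions hold.
Pairwise compatibility: gcd(m_i, m_j) must divide a_i - a_j for every pair.
Merge one congruence at a time:
  Start: x ≡ 3 (mod 20).
  Combine with x ≡ 7 (mod 8): gcd(20, 8) = 4; 7 - 3 = 4, which IS divisible by 4, so compatible.
    Write x = 3 + 20·t and substitute into x ≡ 7 (mod 8): 20·t ≡ 7 − 3 = 4 (mod 8).
    Divide the congruence (and modulus) by g = 4: 5·t ≡ 1 (mod 2).
    Reduce coefficients mod 2: 1·t ≡ 1 (mod 2).
    So t ≡ 1 (mod 2).
    Then x = 3 + 20·1 = 23, valid modulo lcm(20, 8) = 40: x ≡ 23 (mod 40).
  Combine with x ≡ 5 (mod 6): gcd(40, 6) = 2; 5 - 23 = -18, which IS divisible by 2, so compatible.
    Write x = 23 + 40·t and substitute into x ≡ 5 (mod 6): 40·t ≡ 5 − 23 = -18 (mod 6).
    Divide the congruence (and modulus) by g = 2: 20·t ≡ -9 (mod 3).
    Reduce coefficients mod 3: 2·t ≡ 0 (mod 3).
    The inverse of 2 mod 3 is 2 (since 2·2 = 4 = 1·3 + 1), so t ≡ 2·0 = 0 ≡ 0 (mod 3).
    Then x = 23 + 40·0 = 23, valid modulo lcm(40, 6) = 120: x ≡ 23 (mod 120).
Verify: 23 mod 20 = 3, 23 mod 8 = 7, 23 mod 6 = 5.

x ≡ 23 (mod 120).


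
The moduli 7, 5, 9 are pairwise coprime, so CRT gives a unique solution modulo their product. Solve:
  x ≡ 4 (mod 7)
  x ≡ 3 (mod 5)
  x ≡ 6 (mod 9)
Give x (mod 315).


Moduli 7, 5, 9 are pairwise coprime; by CRT there is a unique solution modulo M = 7 · 5 · 9 = 315.
Solve pairwise, accumulating the modulus:
  Start with x ≡ 4 (mod 7).
  Combine with x ≡ 3 (mod 5): since gcd(7, 5) = 1, we get a unique residue mod 35.
    Write x = 4 + 7·t and substitute into x ≡ 3 (mod 5): 7·t ≡ 3 − 4 = -1 (mod 5).
    Reduce coefficients mod 5: 2·t ≡ 4 (mod 5).
    The inverse of 2 mod 5 is 3 (since 2·3 = 6 = 1·5 + 1), so t ≡ 3·4 = 12 ≡ 2 (mod 5).
    Then x = 4 + 7·2 = 18, valid modulo lcm(7, 5) = 35: x ≡ 18 (mod 35).
  Combine with x ≡ 6 (mod 9): since gcd(35, 9) = 1, we get a unique residue mod 315.
    Write x = 18 + 35·t and substitute into x ≡ 6 (mod 9): 35·t ≡ 6 − 18 = -12 (mod 9).
    Reduce coefficients mod 9: 8·t ≡ 6 (mod 9).
    The inverse of 8 mod 9 is 8 (since 8·8 = 64 = 7·9 + 1), so t ≡ 8·6 = 48 ≡ 3 (mod 9).
    Then x = 18 + 35·3 = 123, valid modulo lcm(35, 9) = 315: x ≡ 123 (mod 315).
Verify: 123 mod 7 = 4 ✓, 123 mod 5 = 3 ✓, 123 mod 9 = 6 ✓.

x ≡ 123 (mod 315).
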